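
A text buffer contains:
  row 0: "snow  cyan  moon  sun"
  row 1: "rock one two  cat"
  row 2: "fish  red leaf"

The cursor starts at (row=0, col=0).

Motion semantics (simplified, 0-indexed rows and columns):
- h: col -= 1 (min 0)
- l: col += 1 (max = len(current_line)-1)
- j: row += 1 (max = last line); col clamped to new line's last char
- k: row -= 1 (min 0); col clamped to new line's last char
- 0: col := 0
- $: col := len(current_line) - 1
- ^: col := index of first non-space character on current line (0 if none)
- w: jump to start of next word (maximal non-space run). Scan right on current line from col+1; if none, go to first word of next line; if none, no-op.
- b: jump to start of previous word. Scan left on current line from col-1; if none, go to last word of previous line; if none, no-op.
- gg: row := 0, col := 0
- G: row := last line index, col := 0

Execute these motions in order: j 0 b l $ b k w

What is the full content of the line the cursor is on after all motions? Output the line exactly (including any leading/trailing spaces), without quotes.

Answer: rock one two  cat

Derivation:
After 1 (j): row=1 col=0 char='r'
After 2 (0): row=1 col=0 char='r'
After 3 (b): row=0 col=18 char='s'
After 4 (l): row=0 col=19 char='u'
After 5 ($): row=0 col=20 char='n'
After 6 (b): row=0 col=18 char='s'
After 7 (k): row=0 col=18 char='s'
After 8 (w): row=1 col=0 char='r'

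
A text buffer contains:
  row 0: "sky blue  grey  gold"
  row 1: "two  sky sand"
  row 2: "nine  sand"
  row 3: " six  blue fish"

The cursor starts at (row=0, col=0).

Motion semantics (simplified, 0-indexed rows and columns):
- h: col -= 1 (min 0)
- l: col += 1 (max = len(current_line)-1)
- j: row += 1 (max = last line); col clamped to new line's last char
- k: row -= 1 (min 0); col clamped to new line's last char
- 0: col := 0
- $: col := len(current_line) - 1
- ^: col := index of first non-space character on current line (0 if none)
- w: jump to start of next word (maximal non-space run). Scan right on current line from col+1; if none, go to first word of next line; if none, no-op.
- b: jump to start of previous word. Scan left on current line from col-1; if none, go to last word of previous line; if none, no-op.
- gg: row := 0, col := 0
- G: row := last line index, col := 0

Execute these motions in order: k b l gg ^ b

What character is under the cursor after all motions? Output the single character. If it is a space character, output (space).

Answer: s

Derivation:
After 1 (k): row=0 col=0 char='s'
After 2 (b): row=0 col=0 char='s'
After 3 (l): row=0 col=1 char='k'
After 4 (gg): row=0 col=0 char='s'
After 5 (^): row=0 col=0 char='s'
After 6 (b): row=0 col=0 char='s'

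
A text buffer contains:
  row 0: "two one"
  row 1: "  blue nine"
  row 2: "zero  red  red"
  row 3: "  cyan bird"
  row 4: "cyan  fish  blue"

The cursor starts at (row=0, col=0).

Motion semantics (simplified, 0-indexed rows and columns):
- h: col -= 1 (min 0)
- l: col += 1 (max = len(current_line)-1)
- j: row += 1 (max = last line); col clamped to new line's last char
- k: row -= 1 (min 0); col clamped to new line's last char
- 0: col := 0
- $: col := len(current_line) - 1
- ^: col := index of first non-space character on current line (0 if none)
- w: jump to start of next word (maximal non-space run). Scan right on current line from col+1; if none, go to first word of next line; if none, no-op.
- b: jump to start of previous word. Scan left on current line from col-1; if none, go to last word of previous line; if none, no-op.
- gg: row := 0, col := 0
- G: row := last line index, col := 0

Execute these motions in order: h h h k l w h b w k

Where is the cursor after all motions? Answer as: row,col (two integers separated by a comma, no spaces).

After 1 (h): row=0 col=0 char='t'
After 2 (h): row=0 col=0 char='t'
After 3 (h): row=0 col=0 char='t'
After 4 (k): row=0 col=0 char='t'
After 5 (l): row=0 col=1 char='w'
After 6 (w): row=0 col=4 char='o'
After 7 (h): row=0 col=3 char='_'
After 8 (b): row=0 col=0 char='t'
After 9 (w): row=0 col=4 char='o'
After 10 (k): row=0 col=4 char='o'

Answer: 0,4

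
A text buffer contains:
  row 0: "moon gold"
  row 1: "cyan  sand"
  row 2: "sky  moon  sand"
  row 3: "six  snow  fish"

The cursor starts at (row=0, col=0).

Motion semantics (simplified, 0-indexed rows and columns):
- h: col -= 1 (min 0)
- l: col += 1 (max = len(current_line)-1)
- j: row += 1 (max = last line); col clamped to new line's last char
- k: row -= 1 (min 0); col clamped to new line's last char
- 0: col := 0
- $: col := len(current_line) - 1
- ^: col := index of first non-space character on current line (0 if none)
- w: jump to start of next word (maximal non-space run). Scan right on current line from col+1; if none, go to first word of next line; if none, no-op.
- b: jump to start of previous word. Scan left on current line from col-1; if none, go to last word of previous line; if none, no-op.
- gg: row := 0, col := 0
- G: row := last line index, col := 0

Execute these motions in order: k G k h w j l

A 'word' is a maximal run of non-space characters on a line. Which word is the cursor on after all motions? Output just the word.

After 1 (k): row=0 col=0 char='m'
After 2 (G): row=3 col=0 char='s'
After 3 (k): row=2 col=0 char='s'
After 4 (h): row=2 col=0 char='s'
After 5 (w): row=2 col=5 char='m'
After 6 (j): row=3 col=5 char='s'
After 7 (l): row=3 col=6 char='n'

Answer: snow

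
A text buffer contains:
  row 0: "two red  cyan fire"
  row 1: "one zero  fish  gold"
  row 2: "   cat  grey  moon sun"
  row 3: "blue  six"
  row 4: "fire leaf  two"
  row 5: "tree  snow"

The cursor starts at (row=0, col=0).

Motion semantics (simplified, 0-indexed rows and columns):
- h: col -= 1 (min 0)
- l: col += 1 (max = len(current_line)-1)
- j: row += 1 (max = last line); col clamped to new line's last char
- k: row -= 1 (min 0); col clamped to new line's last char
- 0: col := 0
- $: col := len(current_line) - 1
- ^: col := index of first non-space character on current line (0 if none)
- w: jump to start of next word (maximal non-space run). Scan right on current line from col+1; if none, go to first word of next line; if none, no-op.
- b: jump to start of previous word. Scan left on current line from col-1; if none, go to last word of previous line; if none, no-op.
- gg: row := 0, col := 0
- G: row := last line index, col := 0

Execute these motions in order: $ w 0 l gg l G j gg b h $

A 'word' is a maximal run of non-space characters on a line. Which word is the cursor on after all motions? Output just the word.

After 1 ($): row=0 col=17 char='e'
After 2 (w): row=1 col=0 char='o'
After 3 (0): row=1 col=0 char='o'
After 4 (l): row=1 col=1 char='n'
After 5 (gg): row=0 col=0 char='t'
After 6 (l): row=0 col=1 char='w'
After 7 (G): row=5 col=0 char='t'
After 8 (j): row=5 col=0 char='t'
After 9 (gg): row=0 col=0 char='t'
After 10 (b): row=0 col=0 char='t'
After 11 (h): row=0 col=0 char='t'
After 12 ($): row=0 col=17 char='e'

Answer: fire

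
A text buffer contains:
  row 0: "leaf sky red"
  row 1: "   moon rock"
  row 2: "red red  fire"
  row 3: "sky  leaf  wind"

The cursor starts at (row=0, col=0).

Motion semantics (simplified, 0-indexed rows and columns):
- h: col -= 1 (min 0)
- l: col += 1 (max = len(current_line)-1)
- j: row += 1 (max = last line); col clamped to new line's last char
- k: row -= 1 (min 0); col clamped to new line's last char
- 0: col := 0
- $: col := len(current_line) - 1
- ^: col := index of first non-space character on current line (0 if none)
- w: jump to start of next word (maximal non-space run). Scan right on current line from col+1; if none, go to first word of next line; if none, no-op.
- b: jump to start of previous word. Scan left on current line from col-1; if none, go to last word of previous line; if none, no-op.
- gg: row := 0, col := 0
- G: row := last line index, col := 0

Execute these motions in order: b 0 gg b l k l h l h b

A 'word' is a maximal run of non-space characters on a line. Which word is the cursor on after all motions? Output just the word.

Answer: leaf

Derivation:
After 1 (b): row=0 col=0 char='l'
After 2 (0): row=0 col=0 char='l'
After 3 (gg): row=0 col=0 char='l'
After 4 (b): row=0 col=0 char='l'
After 5 (l): row=0 col=1 char='e'
After 6 (k): row=0 col=1 char='e'
After 7 (l): row=0 col=2 char='a'
After 8 (h): row=0 col=1 char='e'
After 9 (l): row=0 col=2 char='a'
After 10 (h): row=0 col=1 char='e'
After 11 (b): row=0 col=0 char='l'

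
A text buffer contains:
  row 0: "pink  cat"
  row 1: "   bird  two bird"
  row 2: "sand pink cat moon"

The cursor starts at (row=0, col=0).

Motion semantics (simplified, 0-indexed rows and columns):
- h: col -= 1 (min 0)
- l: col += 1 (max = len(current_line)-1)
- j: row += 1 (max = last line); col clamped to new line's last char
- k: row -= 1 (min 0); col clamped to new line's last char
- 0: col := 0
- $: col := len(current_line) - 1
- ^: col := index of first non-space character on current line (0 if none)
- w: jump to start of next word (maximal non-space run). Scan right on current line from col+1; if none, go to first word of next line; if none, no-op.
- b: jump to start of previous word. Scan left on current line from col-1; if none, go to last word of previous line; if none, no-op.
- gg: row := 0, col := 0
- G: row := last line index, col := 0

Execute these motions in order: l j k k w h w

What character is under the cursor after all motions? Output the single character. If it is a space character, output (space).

Answer: c

Derivation:
After 1 (l): row=0 col=1 char='i'
After 2 (j): row=1 col=1 char='_'
After 3 (k): row=0 col=1 char='i'
After 4 (k): row=0 col=1 char='i'
After 5 (w): row=0 col=6 char='c'
After 6 (h): row=0 col=5 char='_'
After 7 (w): row=0 col=6 char='c'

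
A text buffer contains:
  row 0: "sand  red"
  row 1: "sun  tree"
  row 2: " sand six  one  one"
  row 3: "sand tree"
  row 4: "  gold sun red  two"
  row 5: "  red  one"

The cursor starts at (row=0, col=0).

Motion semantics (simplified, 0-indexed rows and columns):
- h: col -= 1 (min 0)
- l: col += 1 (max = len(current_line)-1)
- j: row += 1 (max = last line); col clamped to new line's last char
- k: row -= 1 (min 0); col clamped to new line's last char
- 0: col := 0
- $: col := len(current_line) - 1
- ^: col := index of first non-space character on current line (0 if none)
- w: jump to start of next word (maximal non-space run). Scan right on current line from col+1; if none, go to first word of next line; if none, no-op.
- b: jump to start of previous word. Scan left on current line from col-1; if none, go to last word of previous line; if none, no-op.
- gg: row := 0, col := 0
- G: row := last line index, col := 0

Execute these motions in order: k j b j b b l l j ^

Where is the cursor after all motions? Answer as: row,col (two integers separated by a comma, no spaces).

Answer: 2,1

Derivation:
After 1 (k): row=0 col=0 char='s'
After 2 (j): row=1 col=0 char='s'
After 3 (b): row=0 col=6 char='r'
After 4 (j): row=1 col=6 char='r'
After 5 (b): row=1 col=5 char='t'
After 6 (b): row=1 col=0 char='s'
After 7 (l): row=1 col=1 char='u'
After 8 (l): row=1 col=2 char='n'
After 9 (j): row=2 col=2 char='a'
After 10 (^): row=2 col=1 char='s'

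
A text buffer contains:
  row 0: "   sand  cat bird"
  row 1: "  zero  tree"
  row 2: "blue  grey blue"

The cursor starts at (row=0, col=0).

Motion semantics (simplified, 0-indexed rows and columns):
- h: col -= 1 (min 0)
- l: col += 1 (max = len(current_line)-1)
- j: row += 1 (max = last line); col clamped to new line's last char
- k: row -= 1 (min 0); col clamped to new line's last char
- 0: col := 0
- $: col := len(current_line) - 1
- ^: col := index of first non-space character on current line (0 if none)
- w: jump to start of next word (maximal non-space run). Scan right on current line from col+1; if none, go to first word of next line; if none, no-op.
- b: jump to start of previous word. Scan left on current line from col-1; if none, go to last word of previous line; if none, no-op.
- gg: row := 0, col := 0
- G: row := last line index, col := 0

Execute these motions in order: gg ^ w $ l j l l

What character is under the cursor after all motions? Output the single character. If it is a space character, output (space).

Answer: e

Derivation:
After 1 (gg): row=0 col=0 char='_'
After 2 (^): row=0 col=3 char='s'
After 3 (w): row=0 col=9 char='c'
After 4 ($): row=0 col=16 char='d'
After 5 (l): row=0 col=16 char='d'
After 6 (j): row=1 col=11 char='e'
After 7 (l): row=1 col=11 char='e'
After 8 (l): row=1 col=11 char='e'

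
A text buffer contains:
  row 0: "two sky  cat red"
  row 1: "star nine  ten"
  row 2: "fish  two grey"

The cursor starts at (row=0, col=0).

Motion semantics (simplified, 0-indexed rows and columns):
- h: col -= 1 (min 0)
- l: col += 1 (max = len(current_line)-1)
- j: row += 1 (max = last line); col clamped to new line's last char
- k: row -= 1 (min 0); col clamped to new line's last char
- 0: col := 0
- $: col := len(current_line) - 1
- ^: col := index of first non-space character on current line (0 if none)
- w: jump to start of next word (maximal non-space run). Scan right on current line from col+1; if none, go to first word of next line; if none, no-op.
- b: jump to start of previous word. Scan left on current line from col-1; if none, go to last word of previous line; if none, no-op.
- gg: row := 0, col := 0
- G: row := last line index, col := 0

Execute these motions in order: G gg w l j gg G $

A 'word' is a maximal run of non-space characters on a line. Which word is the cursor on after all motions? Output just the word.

After 1 (G): row=2 col=0 char='f'
After 2 (gg): row=0 col=0 char='t'
After 3 (w): row=0 col=4 char='s'
After 4 (l): row=0 col=5 char='k'
After 5 (j): row=1 col=5 char='n'
After 6 (gg): row=0 col=0 char='t'
After 7 (G): row=2 col=0 char='f'
After 8 ($): row=2 col=13 char='y'

Answer: grey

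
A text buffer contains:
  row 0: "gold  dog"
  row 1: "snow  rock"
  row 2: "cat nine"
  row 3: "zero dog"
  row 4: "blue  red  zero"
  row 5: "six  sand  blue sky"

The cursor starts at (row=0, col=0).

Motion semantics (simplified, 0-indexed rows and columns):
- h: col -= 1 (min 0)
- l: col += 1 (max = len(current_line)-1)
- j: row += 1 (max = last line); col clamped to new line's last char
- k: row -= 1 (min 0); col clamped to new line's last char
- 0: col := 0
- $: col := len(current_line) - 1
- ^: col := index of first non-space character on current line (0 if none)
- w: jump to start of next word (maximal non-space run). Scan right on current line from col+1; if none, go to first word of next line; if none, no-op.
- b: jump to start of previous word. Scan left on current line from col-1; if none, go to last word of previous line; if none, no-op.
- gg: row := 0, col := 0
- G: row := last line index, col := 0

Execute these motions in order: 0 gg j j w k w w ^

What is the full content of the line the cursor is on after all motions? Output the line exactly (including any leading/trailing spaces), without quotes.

After 1 (0): row=0 col=0 char='g'
After 2 (gg): row=0 col=0 char='g'
After 3 (j): row=1 col=0 char='s'
After 4 (j): row=2 col=0 char='c'
After 5 (w): row=2 col=4 char='n'
After 6 (k): row=1 col=4 char='_'
After 7 (w): row=1 col=6 char='r'
After 8 (w): row=2 col=0 char='c'
After 9 (^): row=2 col=0 char='c'

Answer: cat nine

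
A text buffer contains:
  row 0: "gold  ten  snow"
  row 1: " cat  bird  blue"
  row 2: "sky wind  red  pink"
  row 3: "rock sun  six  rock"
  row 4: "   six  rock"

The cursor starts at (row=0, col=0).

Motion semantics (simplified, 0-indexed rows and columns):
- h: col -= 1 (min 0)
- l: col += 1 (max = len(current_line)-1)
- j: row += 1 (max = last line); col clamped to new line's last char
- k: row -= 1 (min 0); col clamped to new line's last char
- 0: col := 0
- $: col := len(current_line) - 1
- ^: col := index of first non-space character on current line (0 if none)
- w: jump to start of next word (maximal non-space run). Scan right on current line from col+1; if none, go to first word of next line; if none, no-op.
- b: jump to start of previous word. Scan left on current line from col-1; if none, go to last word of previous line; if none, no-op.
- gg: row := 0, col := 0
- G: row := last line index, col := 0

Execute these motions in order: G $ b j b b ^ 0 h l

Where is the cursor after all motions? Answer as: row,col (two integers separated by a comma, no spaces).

After 1 (G): row=4 col=0 char='_'
After 2 ($): row=4 col=11 char='k'
After 3 (b): row=4 col=8 char='r'
After 4 (j): row=4 col=8 char='r'
After 5 (b): row=4 col=3 char='s'
After 6 (b): row=3 col=15 char='r'
After 7 (^): row=3 col=0 char='r'
After 8 (0): row=3 col=0 char='r'
After 9 (h): row=3 col=0 char='r'
After 10 (l): row=3 col=1 char='o'

Answer: 3,1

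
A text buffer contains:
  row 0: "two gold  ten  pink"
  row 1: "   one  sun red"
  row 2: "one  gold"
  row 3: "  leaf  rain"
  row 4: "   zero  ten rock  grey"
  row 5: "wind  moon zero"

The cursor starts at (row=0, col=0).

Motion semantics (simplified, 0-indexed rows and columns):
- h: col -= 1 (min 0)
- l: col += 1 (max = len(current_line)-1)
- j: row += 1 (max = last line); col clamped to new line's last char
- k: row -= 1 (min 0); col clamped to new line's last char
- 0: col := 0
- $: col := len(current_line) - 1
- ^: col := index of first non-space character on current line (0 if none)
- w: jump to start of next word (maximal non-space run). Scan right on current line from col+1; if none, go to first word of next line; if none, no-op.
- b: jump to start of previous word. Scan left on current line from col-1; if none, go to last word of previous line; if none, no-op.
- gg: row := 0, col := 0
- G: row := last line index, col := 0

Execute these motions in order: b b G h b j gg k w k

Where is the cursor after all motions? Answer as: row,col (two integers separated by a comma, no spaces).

After 1 (b): row=0 col=0 char='t'
After 2 (b): row=0 col=0 char='t'
After 3 (G): row=5 col=0 char='w'
After 4 (h): row=5 col=0 char='w'
After 5 (b): row=4 col=19 char='g'
After 6 (j): row=5 col=14 char='o'
After 7 (gg): row=0 col=0 char='t'
After 8 (k): row=0 col=0 char='t'
After 9 (w): row=0 col=4 char='g'
After 10 (k): row=0 col=4 char='g'

Answer: 0,4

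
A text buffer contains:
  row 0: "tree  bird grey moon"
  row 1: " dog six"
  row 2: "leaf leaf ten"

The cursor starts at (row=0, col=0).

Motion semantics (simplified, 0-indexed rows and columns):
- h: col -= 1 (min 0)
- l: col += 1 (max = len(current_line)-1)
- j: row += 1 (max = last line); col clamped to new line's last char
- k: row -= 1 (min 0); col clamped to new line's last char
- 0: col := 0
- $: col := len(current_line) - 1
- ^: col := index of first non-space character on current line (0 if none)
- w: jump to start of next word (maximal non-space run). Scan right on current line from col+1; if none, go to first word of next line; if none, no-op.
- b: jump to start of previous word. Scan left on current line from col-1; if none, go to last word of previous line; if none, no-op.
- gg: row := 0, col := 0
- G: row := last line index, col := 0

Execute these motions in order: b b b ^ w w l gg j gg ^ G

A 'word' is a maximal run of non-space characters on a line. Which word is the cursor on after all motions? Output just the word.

After 1 (b): row=0 col=0 char='t'
After 2 (b): row=0 col=0 char='t'
After 3 (b): row=0 col=0 char='t'
After 4 (^): row=0 col=0 char='t'
After 5 (w): row=0 col=6 char='b'
After 6 (w): row=0 col=11 char='g'
After 7 (l): row=0 col=12 char='r'
After 8 (gg): row=0 col=0 char='t'
After 9 (j): row=1 col=0 char='_'
After 10 (gg): row=0 col=0 char='t'
After 11 (^): row=0 col=0 char='t'
After 12 (G): row=2 col=0 char='l'

Answer: leaf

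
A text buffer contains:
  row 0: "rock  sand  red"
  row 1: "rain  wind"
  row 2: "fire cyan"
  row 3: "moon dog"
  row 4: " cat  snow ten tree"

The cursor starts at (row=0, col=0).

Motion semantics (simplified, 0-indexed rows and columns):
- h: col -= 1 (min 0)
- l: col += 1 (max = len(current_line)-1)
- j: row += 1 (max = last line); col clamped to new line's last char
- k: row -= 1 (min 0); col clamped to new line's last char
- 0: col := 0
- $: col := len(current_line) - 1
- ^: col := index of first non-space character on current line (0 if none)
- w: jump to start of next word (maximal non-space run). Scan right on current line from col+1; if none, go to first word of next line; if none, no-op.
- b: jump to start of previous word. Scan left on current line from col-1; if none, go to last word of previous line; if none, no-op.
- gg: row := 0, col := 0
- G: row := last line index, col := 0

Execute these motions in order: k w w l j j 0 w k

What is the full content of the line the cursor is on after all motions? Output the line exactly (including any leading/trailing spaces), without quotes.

After 1 (k): row=0 col=0 char='r'
After 2 (w): row=0 col=6 char='s'
After 3 (w): row=0 col=12 char='r'
After 4 (l): row=0 col=13 char='e'
After 5 (j): row=1 col=9 char='d'
After 6 (j): row=2 col=8 char='n'
After 7 (0): row=2 col=0 char='f'
After 8 (w): row=2 col=5 char='c'
After 9 (k): row=1 col=5 char='_'

Answer: rain  wind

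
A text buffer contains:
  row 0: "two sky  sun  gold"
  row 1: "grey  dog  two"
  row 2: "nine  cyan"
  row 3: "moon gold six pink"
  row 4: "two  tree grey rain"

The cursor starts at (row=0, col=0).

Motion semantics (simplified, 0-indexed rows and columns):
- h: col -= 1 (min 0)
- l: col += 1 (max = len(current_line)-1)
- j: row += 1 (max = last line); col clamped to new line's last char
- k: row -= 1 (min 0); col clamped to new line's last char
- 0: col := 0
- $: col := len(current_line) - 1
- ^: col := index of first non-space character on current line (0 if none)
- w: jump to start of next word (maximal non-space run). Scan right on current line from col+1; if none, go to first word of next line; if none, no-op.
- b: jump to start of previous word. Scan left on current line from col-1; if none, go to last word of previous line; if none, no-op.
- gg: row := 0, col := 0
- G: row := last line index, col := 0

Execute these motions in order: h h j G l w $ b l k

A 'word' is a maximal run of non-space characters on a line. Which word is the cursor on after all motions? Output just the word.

Answer: pink

Derivation:
After 1 (h): row=0 col=0 char='t'
After 2 (h): row=0 col=0 char='t'
After 3 (j): row=1 col=0 char='g'
After 4 (G): row=4 col=0 char='t'
After 5 (l): row=4 col=1 char='w'
After 6 (w): row=4 col=5 char='t'
After 7 ($): row=4 col=18 char='n'
After 8 (b): row=4 col=15 char='r'
After 9 (l): row=4 col=16 char='a'
After 10 (k): row=3 col=16 char='n'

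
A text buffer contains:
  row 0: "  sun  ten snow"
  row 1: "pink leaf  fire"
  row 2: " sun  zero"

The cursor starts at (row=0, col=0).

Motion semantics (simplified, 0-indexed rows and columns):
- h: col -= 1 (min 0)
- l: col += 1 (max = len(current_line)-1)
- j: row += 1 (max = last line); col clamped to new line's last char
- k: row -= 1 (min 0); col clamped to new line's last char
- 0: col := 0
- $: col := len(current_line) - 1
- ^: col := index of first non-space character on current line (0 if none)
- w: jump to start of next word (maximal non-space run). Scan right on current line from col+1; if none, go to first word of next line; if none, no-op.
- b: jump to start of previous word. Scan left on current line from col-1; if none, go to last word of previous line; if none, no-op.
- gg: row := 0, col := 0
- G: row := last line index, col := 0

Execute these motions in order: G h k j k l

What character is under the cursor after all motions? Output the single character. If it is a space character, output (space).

Answer: i

Derivation:
After 1 (G): row=2 col=0 char='_'
After 2 (h): row=2 col=0 char='_'
After 3 (k): row=1 col=0 char='p'
After 4 (j): row=2 col=0 char='_'
After 5 (k): row=1 col=0 char='p'
After 6 (l): row=1 col=1 char='i'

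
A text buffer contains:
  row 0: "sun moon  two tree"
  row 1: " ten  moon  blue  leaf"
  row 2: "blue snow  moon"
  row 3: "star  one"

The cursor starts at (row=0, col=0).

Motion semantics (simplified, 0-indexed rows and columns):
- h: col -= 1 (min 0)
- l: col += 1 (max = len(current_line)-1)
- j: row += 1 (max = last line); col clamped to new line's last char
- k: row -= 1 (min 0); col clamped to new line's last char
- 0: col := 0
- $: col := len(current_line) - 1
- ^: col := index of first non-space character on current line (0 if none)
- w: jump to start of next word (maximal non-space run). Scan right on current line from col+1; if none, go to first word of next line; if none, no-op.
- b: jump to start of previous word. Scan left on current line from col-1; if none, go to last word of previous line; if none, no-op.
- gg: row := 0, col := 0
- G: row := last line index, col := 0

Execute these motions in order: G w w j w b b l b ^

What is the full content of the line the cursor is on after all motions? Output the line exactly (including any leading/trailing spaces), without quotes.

Answer: blue snow  moon

Derivation:
After 1 (G): row=3 col=0 char='s'
After 2 (w): row=3 col=6 char='o'
After 3 (w): row=3 col=6 char='o'
After 4 (j): row=3 col=6 char='o'
After 5 (w): row=3 col=6 char='o'
After 6 (b): row=3 col=0 char='s'
After 7 (b): row=2 col=11 char='m'
After 8 (l): row=2 col=12 char='o'
After 9 (b): row=2 col=11 char='m'
After 10 (^): row=2 col=0 char='b'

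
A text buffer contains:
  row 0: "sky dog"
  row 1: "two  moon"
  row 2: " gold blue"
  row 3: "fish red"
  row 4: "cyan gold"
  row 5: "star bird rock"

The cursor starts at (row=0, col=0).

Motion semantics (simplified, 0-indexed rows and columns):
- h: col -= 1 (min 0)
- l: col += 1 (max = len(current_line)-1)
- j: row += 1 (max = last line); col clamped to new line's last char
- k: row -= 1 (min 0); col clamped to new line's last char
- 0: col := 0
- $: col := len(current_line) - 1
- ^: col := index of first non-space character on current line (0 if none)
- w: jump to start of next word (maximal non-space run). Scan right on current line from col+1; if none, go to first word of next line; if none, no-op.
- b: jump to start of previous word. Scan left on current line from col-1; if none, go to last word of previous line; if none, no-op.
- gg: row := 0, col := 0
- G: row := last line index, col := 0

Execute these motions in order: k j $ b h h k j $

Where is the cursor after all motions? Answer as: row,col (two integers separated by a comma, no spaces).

After 1 (k): row=0 col=0 char='s'
After 2 (j): row=1 col=0 char='t'
After 3 ($): row=1 col=8 char='n'
After 4 (b): row=1 col=5 char='m'
After 5 (h): row=1 col=4 char='_'
After 6 (h): row=1 col=3 char='_'
After 7 (k): row=0 col=3 char='_'
After 8 (j): row=1 col=3 char='_'
After 9 ($): row=1 col=8 char='n'

Answer: 1,8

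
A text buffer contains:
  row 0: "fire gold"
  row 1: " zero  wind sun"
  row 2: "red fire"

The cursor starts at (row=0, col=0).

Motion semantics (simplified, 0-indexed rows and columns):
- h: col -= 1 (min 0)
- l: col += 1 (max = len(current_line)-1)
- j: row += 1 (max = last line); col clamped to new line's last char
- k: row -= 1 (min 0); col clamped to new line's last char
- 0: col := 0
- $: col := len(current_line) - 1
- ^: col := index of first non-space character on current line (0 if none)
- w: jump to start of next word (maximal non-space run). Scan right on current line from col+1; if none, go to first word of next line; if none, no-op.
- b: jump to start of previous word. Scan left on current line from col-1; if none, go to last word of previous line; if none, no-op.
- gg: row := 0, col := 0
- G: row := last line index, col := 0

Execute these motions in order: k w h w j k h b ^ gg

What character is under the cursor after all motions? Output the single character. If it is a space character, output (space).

Answer: f

Derivation:
After 1 (k): row=0 col=0 char='f'
After 2 (w): row=0 col=5 char='g'
After 3 (h): row=0 col=4 char='_'
After 4 (w): row=0 col=5 char='g'
After 5 (j): row=1 col=5 char='_'
After 6 (k): row=0 col=5 char='g'
After 7 (h): row=0 col=4 char='_'
After 8 (b): row=0 col=0 char='f'
After 9 (^): row=0 col=0 char='f'
After 10 (gg): row=0 col=0 char='f'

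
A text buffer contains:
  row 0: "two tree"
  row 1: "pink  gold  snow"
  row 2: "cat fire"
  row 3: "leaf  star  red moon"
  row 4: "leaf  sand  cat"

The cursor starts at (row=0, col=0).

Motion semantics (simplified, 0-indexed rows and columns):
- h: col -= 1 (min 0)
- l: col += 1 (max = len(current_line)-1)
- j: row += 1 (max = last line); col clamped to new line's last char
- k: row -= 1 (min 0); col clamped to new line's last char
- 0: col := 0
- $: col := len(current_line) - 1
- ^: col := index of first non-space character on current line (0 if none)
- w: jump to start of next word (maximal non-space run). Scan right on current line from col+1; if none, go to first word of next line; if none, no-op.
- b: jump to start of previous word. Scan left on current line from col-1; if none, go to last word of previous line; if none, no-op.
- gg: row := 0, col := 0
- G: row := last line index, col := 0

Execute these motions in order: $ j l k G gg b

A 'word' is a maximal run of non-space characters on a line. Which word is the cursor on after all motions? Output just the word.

Answer: two

Derivation:
After 1 ($): row=0 col=7 char='e'
After 2 (j): row=1 col=7 char='o'
After 3 (l): row=1 col=8 char='l'
After 4 (k): row=0 col=7 char='e'
After 5 (G): row=4 col=0 char='l'
After 6 (gg): row=0 col=0 char='t'
After 7 (b): row=0 col=0 char='t'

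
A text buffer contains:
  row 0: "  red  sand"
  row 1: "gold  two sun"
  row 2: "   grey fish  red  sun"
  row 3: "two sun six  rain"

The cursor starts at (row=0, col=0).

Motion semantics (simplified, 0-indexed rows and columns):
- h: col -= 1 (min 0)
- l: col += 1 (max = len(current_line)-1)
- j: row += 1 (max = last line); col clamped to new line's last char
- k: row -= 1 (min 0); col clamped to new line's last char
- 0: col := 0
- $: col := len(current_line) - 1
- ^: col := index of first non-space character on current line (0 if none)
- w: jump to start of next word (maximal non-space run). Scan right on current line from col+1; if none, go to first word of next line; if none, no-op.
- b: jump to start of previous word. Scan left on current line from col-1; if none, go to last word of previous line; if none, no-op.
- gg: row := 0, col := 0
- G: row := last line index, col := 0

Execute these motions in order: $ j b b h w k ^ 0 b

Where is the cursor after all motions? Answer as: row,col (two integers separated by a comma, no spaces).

After 1 ($): row=0 col=10 char='d'
After 2 (j): row=1 col=10 char='s'
After 3 (b): row=1 col=6 char='t'
After 4 (b): row=1 col=0 char='g'
After 5 (h): row=1 col=0 char='g'
After 6 (w): row=1 col=6 char='t'
After 7 (k): row=0 col=6 char='_'
After 8 (^): row=0 col=2 char='r'
After 9 (0): row=0 col=0 char='_'
After 10 (b): row=0 col=0 char='_'

Answer: 0,0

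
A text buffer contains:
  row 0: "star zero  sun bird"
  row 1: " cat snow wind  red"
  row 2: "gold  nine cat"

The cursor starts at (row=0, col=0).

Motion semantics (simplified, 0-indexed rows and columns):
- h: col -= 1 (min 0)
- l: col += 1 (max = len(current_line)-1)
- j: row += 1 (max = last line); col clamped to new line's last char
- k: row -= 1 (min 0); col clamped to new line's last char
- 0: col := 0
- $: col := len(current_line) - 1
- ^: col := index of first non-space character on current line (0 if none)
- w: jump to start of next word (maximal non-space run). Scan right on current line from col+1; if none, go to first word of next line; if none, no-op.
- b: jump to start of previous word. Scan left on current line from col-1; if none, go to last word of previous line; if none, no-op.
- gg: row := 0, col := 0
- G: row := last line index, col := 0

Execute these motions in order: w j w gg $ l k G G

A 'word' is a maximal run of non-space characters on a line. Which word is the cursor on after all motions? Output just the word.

Answer: gold

Derivation:
After 1 (w): row=0 col=5 char='z'
After 2 (j): row=1 col=5 char='s'
After 3 (w): row=1 col=10 char='w'
After 4 (gg): row=0 col=0 char='s'
After 5 ($): row=0 col=18 char='d'
After 6 (l): row=0 col=18 char='d'
After 7 (k): row=0 col=18 char='d'
After 8 (G): row=2 col=0 char='g'
After 9 (G): row=2 col=0 char='g'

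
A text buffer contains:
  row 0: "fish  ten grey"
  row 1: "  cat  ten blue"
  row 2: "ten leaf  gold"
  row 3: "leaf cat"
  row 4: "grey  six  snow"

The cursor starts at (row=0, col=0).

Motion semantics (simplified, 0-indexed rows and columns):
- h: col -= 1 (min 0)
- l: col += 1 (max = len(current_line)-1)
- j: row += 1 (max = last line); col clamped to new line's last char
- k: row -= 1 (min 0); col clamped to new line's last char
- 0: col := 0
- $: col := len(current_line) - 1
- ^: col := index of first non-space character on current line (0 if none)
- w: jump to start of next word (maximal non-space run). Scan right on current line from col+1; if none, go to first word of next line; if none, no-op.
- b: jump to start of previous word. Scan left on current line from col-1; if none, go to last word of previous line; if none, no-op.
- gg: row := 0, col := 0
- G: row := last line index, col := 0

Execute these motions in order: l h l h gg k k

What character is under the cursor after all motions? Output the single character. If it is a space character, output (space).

After 1 (l): row=0 col=1 char='i'
After 2 (h): row=0 col=0 char='f'
After 3 (l): row=0 col=1 char='i'
After 4 (h): row=0 col=0 char='f'
After 5 (gg): row=0 col=0 char='f'
After 6 (k): row=0 col=0 char='f'
After 7 (k): row=0 col=0 char='f'

Answer: f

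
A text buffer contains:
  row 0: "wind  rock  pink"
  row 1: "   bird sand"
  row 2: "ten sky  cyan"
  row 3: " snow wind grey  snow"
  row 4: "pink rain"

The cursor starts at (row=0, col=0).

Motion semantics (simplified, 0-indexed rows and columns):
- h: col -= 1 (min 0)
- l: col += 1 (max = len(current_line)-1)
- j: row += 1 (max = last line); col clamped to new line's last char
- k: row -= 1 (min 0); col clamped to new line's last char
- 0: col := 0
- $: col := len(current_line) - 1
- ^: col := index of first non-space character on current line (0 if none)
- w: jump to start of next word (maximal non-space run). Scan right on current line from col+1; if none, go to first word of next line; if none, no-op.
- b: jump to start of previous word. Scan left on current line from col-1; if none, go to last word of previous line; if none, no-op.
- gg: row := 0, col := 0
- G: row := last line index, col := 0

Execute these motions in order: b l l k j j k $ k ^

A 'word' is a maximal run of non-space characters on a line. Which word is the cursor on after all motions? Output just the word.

Answer: wind

Derivation:
After 1 (b): row=0 col=0 char='w'
After 2 (l): row=0 col=1 char='i'
After 3 (l): row=0 col=2 char='n'
After 4 (k): row=0 col=2 char='n'
After 5 (j): row=1 col=2 char='_'
After 6 (j): row=2 col=2 char='n'
After 7 (k): row=1 col=2 char='_'
After 8 ($): row=1 col=11 char='d'
After 9 (k): row=0 col=11 char='_'
After 10 (^): row=0 col=0 char='w'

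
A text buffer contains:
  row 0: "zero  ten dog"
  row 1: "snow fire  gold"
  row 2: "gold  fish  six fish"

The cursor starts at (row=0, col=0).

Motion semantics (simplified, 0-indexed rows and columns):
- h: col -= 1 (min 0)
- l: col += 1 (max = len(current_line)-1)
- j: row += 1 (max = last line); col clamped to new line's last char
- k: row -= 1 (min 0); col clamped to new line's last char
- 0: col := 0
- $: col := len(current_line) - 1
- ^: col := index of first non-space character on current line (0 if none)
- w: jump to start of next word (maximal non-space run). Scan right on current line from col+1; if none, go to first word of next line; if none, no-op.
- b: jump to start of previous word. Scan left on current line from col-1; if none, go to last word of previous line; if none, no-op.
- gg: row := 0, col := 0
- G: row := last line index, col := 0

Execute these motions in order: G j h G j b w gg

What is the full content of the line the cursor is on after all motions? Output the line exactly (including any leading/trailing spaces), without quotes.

After 1 (G): row=2 col=0 char='g'
After 2 (j): row=2 col=0 char='g'
After 3 (h): row=2 col=0 char='g'
After 4 (G): row=2 col=0 char='g'
After 5 (j): row=2 col=0 char='g'
After 6 (b): row=1 col=11 char='g'
After 7 (w): row=2 col=0 char='g'
After 8 (gg): row=0 col=0 char='z'

Answer: zero  ten dog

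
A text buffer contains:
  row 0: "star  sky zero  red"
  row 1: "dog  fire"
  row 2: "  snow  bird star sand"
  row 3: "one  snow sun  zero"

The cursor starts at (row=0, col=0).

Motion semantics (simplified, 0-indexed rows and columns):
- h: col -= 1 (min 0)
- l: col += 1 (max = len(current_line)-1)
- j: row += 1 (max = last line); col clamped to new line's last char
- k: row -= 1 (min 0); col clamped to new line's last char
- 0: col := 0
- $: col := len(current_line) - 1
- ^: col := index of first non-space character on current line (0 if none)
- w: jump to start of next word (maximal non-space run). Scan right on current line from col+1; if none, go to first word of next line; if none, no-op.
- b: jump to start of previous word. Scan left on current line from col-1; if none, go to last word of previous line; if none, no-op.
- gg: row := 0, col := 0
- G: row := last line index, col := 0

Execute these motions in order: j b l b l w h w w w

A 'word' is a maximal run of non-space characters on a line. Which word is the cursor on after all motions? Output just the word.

Answer: bird

Derivation:
After 1 (j): row=1 col=0 char='d'
After 2 (b): row=0 col=16 char='r'
After 3 (l): row=0 col=17 char='e'
After 4 (b): row=0 col=16 char='r'
After 5 (l): row=0 col=17 char='e'
After 6 (w): row=1 col=0 char='d'
After 7 (h): row=1 col=0 char='d'
After 8 (w): row=1 col=5 char='f'
After 9 (w): row=2 col=2 char='s'
After 10 (w): row=2 col=8 char='b'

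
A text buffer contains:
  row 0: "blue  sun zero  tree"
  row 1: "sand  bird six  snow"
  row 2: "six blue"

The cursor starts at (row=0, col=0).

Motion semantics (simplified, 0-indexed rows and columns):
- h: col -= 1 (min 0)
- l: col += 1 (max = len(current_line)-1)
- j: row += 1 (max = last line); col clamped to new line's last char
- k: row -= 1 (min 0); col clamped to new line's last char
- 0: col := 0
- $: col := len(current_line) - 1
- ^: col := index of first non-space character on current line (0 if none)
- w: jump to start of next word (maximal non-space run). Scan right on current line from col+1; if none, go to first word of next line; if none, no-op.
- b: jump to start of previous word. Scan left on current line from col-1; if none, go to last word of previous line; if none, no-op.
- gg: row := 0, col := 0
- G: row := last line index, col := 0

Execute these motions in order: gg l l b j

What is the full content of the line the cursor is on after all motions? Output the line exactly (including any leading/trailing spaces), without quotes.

Answer: sand  bird six  snow

Derivation:
After 1 (gg): row=0 col=0 char='b'
After 2 (l): row=0 col=1 char='l'
After 3 (l): row=0 col=2 char='u'
After 4 (b): row=0 col=0 char='b'
After 5 (j): row=1 col=0 char='s'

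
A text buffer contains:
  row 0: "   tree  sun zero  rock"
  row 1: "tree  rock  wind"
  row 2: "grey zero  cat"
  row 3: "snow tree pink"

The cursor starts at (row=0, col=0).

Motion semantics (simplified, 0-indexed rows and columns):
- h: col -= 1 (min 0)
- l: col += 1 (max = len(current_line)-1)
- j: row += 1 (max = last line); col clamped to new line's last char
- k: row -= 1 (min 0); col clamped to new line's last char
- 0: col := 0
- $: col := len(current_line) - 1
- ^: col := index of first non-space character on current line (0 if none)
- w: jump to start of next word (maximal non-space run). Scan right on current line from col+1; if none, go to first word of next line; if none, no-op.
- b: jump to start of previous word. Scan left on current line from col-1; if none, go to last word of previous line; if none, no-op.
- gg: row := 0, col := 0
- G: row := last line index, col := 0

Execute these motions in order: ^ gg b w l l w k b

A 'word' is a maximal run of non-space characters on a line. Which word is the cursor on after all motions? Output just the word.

Answer: tree

Derivation:
After 1 (^): row=0 col=3 char='t'
After 2 (gg): row=0 col=0 char='_'
After 3 (b): row=0 col=0 char='_'
After 4 (w): row=0 col=3 char='t'
After 5 (l): row=0 col=4 char='r'
After 6 (l): row=0 col=5 char='e'
After 7 (w): row=0 col=9 char='s'
After 8 (k): row=0 col=9 char='s'
After 9 (b): row=0 col=3 char='t'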